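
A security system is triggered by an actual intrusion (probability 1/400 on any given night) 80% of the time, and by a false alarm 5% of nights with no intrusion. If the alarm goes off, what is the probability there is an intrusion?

Let D = the rare event, + = positive/flagged.
P(D) = 1/400
P(+|D) = 80/100 = 4/5
P(+|D') = 5/100 = 1/20
P(+) = P(+|D)P(D) + P(+|D')P(D')
     = \frac{4}{5} × \frac{1}{400} + \frac{1}{20} × \frac{399}{400}
     = \frac{83}{1600}
P(D|+) = P(+|D)P(D)/P(+) = \frac{16}{415}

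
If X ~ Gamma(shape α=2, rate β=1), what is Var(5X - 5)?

For X ~ Gamma(shape α=2, rate β=1):
Var(X) = 2
Var(5X - 5) = (5)² × Var(X) = 25 × 2 = 50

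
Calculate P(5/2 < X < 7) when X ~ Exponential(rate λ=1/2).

P(5/2 < X < 7) = ∫_{5/2}^{7} f(x) dx
where f(x) = \frac{e^{- \frac{x}{2}}}{2}
= - \frac{1}{e^{\frac{7}{2}}} + e^{- \frac{5}{4}}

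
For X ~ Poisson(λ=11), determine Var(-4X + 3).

For X ~ Poisson(λ=11):
Var(X) = 11
Var(-4X + 3) = (-4)² × Var(X) = 16 × 11 = 176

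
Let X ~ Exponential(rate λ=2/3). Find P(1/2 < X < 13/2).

P(1/2 < X < 13/2) = ∫_{1/2}^{13/2} f(x) dx
where f(x) = \frac{2 e^{- \frac{2 x}{3}}}{3}
= - \frac{1 - e^{4}}{e^{\frac{13}{3}}}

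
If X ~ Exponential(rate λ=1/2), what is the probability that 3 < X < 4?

P(3 < X < 4) = ∫_{3}^{4} f(x) dx
where f(x) = \frac{e^{- \frac{x}{2}}}{2}
= - \frac{1}{e^{2}} + e^{- \frac{3}{2}}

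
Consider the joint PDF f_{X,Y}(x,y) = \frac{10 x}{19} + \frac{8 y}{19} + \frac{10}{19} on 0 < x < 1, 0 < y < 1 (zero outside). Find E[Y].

E[Y] = ∫_0^1 ∫_0^1 y × f(x,y) dx dy
= \frac{61}{114}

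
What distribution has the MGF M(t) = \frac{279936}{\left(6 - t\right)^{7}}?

The MGF M(t) = \frac{279936}{\left(6 - t\right)^{7}} is the standard form for the Gamma distribution.
Comparing with the known MGF formula identifies: Gamma(shape α=7, rate β=6)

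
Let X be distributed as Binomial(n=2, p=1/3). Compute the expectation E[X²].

Using the identity E[X²] = Var(X) + (E[X])²:
E[X] = \frac{2}{3}
Var(X) = \frac{4}{9}
E[X²] = \frac{4}{9} + (\frac{2}{3})²
= \frac{8}{9}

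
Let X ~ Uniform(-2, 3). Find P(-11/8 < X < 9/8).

P(-11/8 < X < 9/8) = ∫_{-11/8}^{9/8} f(x) dx
where f(x) = \frac{1}{5}
= \frac{1}{2}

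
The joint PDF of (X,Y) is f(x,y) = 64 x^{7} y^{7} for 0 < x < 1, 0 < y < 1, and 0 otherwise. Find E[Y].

E[Y] = ∫_0^1 ∫_0^1 y × f(x,y) dx dy
= \frac{8}{9}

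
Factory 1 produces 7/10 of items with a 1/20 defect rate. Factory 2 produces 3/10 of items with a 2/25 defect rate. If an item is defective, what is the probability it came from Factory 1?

Using Bayes' theorem:
P(F1) = 7/10, P(D|F1) = 1/20
P(F2) = 3/10, P(D|F2) = 2/25
P(D) = P(D|F1)P(F1) + P(D|F2)P(F2)
     = \frac{59}{1000}
P(F1|D) = P(D|F1)P(F1) / P(D)
= \frac{35}{59}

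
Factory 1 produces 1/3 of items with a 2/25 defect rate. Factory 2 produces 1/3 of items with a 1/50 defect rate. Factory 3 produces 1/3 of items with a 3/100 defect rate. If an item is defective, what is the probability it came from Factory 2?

Using Bayes' theorem:
P(F1) = 1/3, P(D|F1) = 2/25
P(F2) = 1/3, P(D|F2) = 1/50
P(F3) = 1/3, P(D|F3) = 3/100
P(D) = P(D|F1)P(F1) + P(D|F2)P(F2) + P(D|F3)P(F3)
     = \frac{13}{300}
P(F2|D) = P(D|F2)P(F2) / P(D)
= \frac{2}{13}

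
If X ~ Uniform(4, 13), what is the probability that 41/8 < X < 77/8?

P(41/8 < X < 77/8) = ∫_{41/8}^{77/8} f(x) dx
where f(x) = \frac{1}{9}
= \frac{1}{2}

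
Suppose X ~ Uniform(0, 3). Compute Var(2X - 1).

For X ~ Uniform(0, 3):
Var(X) = \frac{3}{4}
Var(2X - 1) = (2)² × Var(X) = 4 × \frac{3}{4} = 3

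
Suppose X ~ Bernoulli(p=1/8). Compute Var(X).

For X ~ Bernoulli(p=1/8):
Var(X) = \frac{7}{64}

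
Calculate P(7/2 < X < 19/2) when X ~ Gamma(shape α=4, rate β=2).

P(7/2 < X < 19/2) = ∫_{7/2}^{19/2} f(x) dx
where f(x) = \frac{8 x^{3} e^{- 2 x}}{3}
= \frac{-4031 + 269 e^{12}}{3 e^{19}}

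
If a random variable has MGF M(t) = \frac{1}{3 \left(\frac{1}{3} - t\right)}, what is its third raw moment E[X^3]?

To find E[X^3], compute M^(3)(0):
M^(1)(t) = \frac{1}{3 \left(\frac{1}{3} - t\right)^{2}}
M^(2)(t) = \frac{2}{3 \left(\frac{1}{3} - t\right)^{3}}
M^(3)(t) = \frac{2}{\left(\frac{1}{3} - t\right)^{4}}
M^(3)(0) = 162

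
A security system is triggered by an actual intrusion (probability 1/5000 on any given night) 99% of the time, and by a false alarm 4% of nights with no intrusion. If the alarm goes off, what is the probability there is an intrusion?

Let D = the rare event, + = positive/flagged.
P(D) = 1/5000
P(+|D) = 99/100
P(+|D') = 4/100 = 1/25
P(+) = P(+|D)P(D) + P(+|D')P(D')
     = \frac{99}{100} × \frac{1}{5000} + \frac{1}{25} × \frac{4999}{5000}
     = \frac{4019}{100000}
P(D|+) = P(+|D)P(D)/P(+) = \frac{99}{20095}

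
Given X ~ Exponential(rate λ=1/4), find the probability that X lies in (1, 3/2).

P(1 < X < 3/2) = ∫_{1}^{3/2} f(x) dx
where f(x) = \frac{e^{- \frac{x}{4}}}{4}
= - \frac{1}{e^{\frac{3}{8}}} + e^{- \frac{1}{4}}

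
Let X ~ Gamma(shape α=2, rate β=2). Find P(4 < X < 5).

P(4 < X < 5) = ∫_{4}^{5} f(x) dx
where f(x) = 4 x e^{- 2 x}
= \frac{-11 + 9 e^{2}}{e^{10}}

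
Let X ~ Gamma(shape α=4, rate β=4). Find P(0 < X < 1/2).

P(0 < X < 1/2) = ∫_{0}^{1/2} f(x) dx
where f(x) = \frac{128 x^{3} e^{- 4 x}}{3}
= 1 - \frac{19}{3 e^{2}}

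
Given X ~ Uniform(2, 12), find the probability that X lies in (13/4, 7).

P(13/4 < X < 7) = ∫_{13/4}^{7} f(x) dx
where f(x) = \frac{1}{10}
= \frac{3}{8}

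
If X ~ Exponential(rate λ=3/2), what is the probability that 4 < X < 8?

P(4 < X < 8) = ∫_{4}^{8} f(x) dx
where f(x) = \frac{3 e^{- \frac{3 x}{2}}}{2}
= - \frac{1 - e^{6}}{e^{12}}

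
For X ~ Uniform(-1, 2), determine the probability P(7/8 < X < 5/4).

P(7/8 < X < 5/4) = ∫_{7/8}^{5/4} f(x) dx
where f(x) = \frac{1}{3}
= \frac{1}{8}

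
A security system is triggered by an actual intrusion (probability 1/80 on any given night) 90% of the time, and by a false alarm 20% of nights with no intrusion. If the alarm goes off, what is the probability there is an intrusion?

Let D = the rare event, + = positive/flagged.
P(D) = 1/80
P(+|D) = 90/100 = 9/10
P(+|D') = 20/100 = 1/5
P(+) = P(+|D)P(D) + P(+|D')P(D')
     = \frac{9}{10} × \frac{1}{80} + \frac{1}{5} × \frac{79}{80}
     = \frac{167}{800}
P(D|+) = P(+|D)P(D)/P(+) = \frac{9}{167}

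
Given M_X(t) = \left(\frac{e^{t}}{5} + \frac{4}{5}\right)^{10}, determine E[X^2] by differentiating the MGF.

To find E[X^2], compute M^(2)(0):
M^(1)(t) = 2 \left(\frac{e^{t}}{5} + \frac{4}{5}\right)^{9} e^{t}
M^(2)(t) = 2 \left(\frac{e^{t}}{5} + \frac{4}{5}\right)^{9} e^{t} + \frac{18 \left(\frac{e^{t}}{5} + \frac{4}{5}\right)^{8} e^{2 t}}{5}
M^(2)(0) = \frac{28}{5}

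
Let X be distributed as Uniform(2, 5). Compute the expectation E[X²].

Using the identity E[X²] = Var(X) + (E[X])²:
E[X] = \frac{7}{2}
Var(X) = \frac{3}{4}
E[X²] = \frac{3}{4} + (\frac{7}{2})²
= 13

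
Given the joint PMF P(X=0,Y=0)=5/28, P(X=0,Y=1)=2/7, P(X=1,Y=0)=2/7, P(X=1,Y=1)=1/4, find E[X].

First find marginal of X:
P(X=0) = 13/28
P(X=1) = 15/28
E[X] = 0 × 13/28 + 1 × 15/28 = 15/28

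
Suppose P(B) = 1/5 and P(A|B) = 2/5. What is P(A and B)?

By definition, P(A|B) = P(A ∩ B) / P(B)
So P(A ∩ B) = P(A|B) × P(B)
= 2/5 × 1/5
= 2/25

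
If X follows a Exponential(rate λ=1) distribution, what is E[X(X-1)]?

E[X(X-1)] = E[X² - X] = E[X²] - E[X]
E[X] = 1
E[X²] = Var(X) + (E[X])² = 1 + (1)² = 2
E[X(X-1)] = 2 - 1 = 1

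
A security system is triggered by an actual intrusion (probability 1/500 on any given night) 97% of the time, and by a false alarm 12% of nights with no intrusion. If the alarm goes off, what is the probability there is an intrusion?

Let D = the rare event, + = positive/flagged.
P(D) = 1/500
P(+|D) = 97/100
P(+|D') = 12/100 = 3/25
P(+) = P(+|D)P(D) + P(+|D')P(D')
     = \frac{97}{100} × \frac{1}{500} + \frac{3}{25} × \frac{499}{500}
     = \frac{1217}{10000}
P(D|+) = P(+|D)P(D)/P(+) = \frac{97}{6085}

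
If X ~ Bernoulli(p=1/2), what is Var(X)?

For X ~ Bernoulli(p=1/2):
Var(X) = \frac{1}{4}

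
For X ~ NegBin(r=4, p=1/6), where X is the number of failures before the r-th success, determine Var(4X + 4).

For X ~ NegBin(r=4, p=1/6), where X is the number of failures before the r-th success:
Var(X) = 120
Var(4X + 4) = (4)² × Var(X) = 16 × 120 = 1920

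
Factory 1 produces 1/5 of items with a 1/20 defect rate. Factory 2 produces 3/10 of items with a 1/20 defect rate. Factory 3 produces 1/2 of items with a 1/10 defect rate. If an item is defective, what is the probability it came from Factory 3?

Using Bayes' theorem:
P(F1) = 1/5, P(D|F1) = 1/20
P(F2) = 3/10, P(D|F2) = 1/20
P(F3) = 1/2, P(D|F3) = 1/10
P(D) = P(D|F1)P(F1) + P(D|F2)P(F2) + P(D|F3)P(F3)
     = \frac{3}{40}
P(F3|D) = P(D|F3)P(F3) / P(D)
= \frac{2}{3}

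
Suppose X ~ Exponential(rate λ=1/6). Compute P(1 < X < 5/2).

P(1 < X < 5/2) = ∫_{1}^{5/2} f(x) dx
where f(x) = \frac{e^{- \frac{x}{6}}}{6}
= - \frac{1}{e^{\frac{5}{12}}} + e^{- \frac{1}{6}}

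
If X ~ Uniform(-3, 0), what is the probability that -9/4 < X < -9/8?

P(-9/4 < X < -9/8) = ∫_{-9/4}^{-9/8} f(x) dx
where f(x) = \frac{1}{3}
= \frac{3}{8}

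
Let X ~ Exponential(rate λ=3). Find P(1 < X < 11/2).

P(1 < X < 11/2) = ∫_{1}^{11/2} f(x) dx
where f(x) = 3 e^{- 3 x}
= - \frac{1}{e^{\frac{33}{2}}} + e^{-3}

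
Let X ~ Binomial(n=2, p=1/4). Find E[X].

For X ~ Binomial(n=2, p=1/4), the expected value is:
E[X] = \frac{1}{2}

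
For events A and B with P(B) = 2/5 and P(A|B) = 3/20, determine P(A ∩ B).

By definition, P(A|B) = P(A ∩ B) / P(B)
So P(A ∩ B) = P(A|B) × P(B)
= 3/20 × 2/5
= 3/50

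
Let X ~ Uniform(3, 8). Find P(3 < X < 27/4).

P(3 < X < 27/4) = ∫_{3}^{27/4} f(x) dx
where f(x) = \frac{1}{5}
= \frac{3}{4}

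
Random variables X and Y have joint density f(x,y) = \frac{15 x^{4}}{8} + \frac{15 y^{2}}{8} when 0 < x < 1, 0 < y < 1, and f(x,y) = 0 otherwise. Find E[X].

E[X] = ∫_0^1 ∫_0^1 x × f(x,y) dy dx
= ∫_0^1 ∫_0^1 x × (\frac{15 x^{4}}{8} + \frac{15 y^{2}}{8}) dy dx
= \frac{5}{8}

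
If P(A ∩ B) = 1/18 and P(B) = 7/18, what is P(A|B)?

P(A|B) = P(A ∩ B) / P(B)
= (1/18) / (7/18)
= 1/7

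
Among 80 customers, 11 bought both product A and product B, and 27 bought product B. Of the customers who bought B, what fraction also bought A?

P(A ∩ B) = 11/80
P(B) = 27/80
P(A|B) = P(A ∩ B) / P(B) = (11/80) / (27/80) = 11/27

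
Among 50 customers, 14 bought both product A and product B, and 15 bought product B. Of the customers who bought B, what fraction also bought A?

P(A ∩ B) = 14/50 = 7/25
P(B) = 15/50 = 3/10
P(A|B) = P(A ∩ B) / P(B) = (7/25) / (3/10) = 14/15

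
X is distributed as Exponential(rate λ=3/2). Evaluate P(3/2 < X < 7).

P(3/2 < X < 7) = ∫_{3/2}^{7} f(x) dx
where f(x) = \frac{3 e^{- \frac{3 x}{2}}}{2}
= - \frac{1}{e^{\frac{21}{2}}} + e^{- \frac{9}{4}}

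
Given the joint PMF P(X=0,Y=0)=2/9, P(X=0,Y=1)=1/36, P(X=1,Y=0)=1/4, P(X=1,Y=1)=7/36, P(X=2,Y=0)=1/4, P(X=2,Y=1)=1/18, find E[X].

First find marginal of X:
P(X=0) = 1/4
P(X=1) = 4/9
P(X=2) = 11/36
E[X] = 0 × 1/4 + 1 × 4/9 + 2 × 11/36 = 19/18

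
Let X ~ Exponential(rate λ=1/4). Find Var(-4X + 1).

For X ~ Exponential(rate λ=1/4):
Var(X) = 16
Var(-4X + 1) = (-4)² × Var(X) = 16 × 16 = 256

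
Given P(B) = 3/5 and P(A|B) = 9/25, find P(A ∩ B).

By definition, P(A|B) = P(A ∩ B) / P(B)
So P(A ∩ B) = P(A|B) × P(B)
= 9/25 × 3/5
= 27/125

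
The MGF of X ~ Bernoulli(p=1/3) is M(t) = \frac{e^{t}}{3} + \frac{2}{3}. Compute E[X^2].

To find E[X^2], compute M^(2)(0):
M^(1)(t) = \frac{e^{t}}{3}
M^(2)(t) = \frac{e^{t}}{3}
M^(2)(0) = \frac{1}{3}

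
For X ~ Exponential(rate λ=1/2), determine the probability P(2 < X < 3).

P(2 < X < 3) = ∫_{2}^{3} f(x) dx
where f(x) = \frac{e^{- \frac{x}{2}}}{2}
= - \frac{1}{e^{\frac{3}{2}}} + e^{-1}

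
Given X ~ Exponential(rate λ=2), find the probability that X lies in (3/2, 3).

P(3/2 < X < 3) = ∫_{3/2}^{3} f(x) dx
where f(x) = 2 e^{- 2 x}
= - \frac{1 - e^{3}}{e^{6}}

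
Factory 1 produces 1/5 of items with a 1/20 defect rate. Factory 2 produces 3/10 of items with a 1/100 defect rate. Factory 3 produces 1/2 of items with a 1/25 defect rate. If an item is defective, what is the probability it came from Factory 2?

Using Bayes' theorem:
P(F1) = 1/5, P(D|F1) = 1/20
P(F2) = 3/10, P(D|F2) = 1/100
P(F3) = 1/2, P(D|F3) = 1/25
P(D) = P(D|F1)P(F1) + P(D|F2)P(F2) + P(D|F3)P(F3)
     = \frac{33}{1000}
P(F2|D) = P(D|F2)P(F2) / P(D)
= \frac{1}{11}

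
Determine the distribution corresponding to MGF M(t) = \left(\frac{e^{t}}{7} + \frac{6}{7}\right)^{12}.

The MGF M(t) = \left(\frac{e^{t}}{7} + \frac{6}{7}\right)^{12} is the standard form for the Binomial distribution.
Comparing with the known MGF formula identifies: Binomial(n=12, p=1/7)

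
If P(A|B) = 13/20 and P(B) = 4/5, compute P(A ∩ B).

By definition, P(A|B) = P(A ∩ B) / P(B)
So P(A ∩ B) = P(A|B) × P(B)
= 13/20 × 4/5
= 13/25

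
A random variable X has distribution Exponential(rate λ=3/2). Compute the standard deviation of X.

For X ~ Exponential(rate λ=3/2):
Var(X) = \frac{4}{9}
SD(X) = √(Var(X)) = √(\frac{4}{9}) = \frac{2}{3}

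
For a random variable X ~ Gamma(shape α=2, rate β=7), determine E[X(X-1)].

E[X(X-1)] = E[X² - X] = E[X²] - E[X]
E[X] = \frac{2}{7}
E[X²] = Var(X) + (E[X])² = \frac{2}{49} + (\frac{2}{7})² = \frac{6}{49}
E[X(X-1)] = \frac{6}{49} - \frac{2}{7} = - \frac{8}{49}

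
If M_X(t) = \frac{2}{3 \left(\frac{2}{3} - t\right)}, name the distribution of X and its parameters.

The MGF M(t) = \frac{2}{3 \left(\frac{2}{3} - t\right)} is the standard form for the Exponential distribution.
Comparing with the known MGF formula identifies: Exponential(rate λ=2/3)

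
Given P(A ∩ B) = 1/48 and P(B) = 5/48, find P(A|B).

P(A|B) = P(A ∩ B) / P(B)
= (1/48) / (5/48)
= 1/5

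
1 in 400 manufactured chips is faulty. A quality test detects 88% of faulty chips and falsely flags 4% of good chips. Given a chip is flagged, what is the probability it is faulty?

Let D = the rare event, + = positive/flagged.
P(D) = 1/400
P(+|D) = 88/100 = 22/25
P(+|D') = 4/100 = 1/25
P(+) = P(+|D)P(D) + P(+|D')P(D')
     = \frac{22}{25} × \frac{1}{400} + \frac{1}{25} × \frac{399}{400}
     = \frac{421}{10000}
P(D|+) = P(+|D)P(D)/P(+) = \frac{22}{421}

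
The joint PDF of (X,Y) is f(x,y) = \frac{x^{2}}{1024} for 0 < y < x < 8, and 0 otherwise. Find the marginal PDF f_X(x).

f_X(x) = ∫_0^x \frac{x^{2}}{1024} dy = \frac{x^{3}}{1024}
for 0 < x < 8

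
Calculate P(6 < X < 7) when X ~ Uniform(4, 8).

P(6 < X < 7) = ∫_{6}^{7} f(x) dx
where f(x) = \frac{1}{4}
= \frac{1}{4}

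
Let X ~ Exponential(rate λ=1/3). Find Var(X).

For X ~ Exponential(rate λ=1/3):
Var(X) = 9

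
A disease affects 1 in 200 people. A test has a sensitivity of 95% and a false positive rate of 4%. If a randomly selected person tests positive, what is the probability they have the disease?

Let D = the rare event, + = positive/flagged.
P(D) = 1/200
P(+|D) = 95/100 = 19/20
P(+|D') = 4/100 = 1/25
P(+) = P(+|D)P(D) + P(+|D')P(D')
     = \frac{19}{20} × \frac{1}{200} + \frac{1}{25} × \frac{199}{200}
     = \frac{891}{20000}
P(D|+) = P(+|D)P(D)/P(+) = \frac{95}{891}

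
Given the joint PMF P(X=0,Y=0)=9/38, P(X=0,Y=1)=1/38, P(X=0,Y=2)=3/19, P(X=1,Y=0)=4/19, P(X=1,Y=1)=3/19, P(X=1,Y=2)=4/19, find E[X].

First find marginal of X:
P(X=0) = 8/19
P(X=1) = 11/19
E[X] = 0 × 8/19 + 1 × 11/19 = 11/19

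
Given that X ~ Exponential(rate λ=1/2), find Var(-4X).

For X ~ Exponential(rate λ=1/2):
Var(X) = 4
Var(-4X) = (-4)² × Var(X) = 16 × 4 = 64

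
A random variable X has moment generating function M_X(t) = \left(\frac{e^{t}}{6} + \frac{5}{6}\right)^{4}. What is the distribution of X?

The MGF M(t) = \left(\frac{e^{t}}{6} + \frac{5}{6}\right)^{4} is the standard form for the Binomial distribution.
Comparing with the known MGF formula identifies: Binomial(n=4, p=1/6)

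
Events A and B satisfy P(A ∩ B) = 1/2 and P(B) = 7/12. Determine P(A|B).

P(A|B) = P(A ∩ B) / P(B)
= (1/2) / (7/12)
= 6/7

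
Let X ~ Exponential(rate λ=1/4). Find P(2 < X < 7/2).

P(2 < X < 7/2) = ∫_{2}^{7/2} f(x) dx
where f(x) = \frac{e^{- \frac{x}{4}}}{4}
= - \frac{1}{e^{\frac{7}{8}}} + e^{- \frac{1}{2}}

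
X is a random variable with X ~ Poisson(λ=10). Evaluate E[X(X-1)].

E[X(X-1)] = E[X² - X] = E[X²] - E[X]
E[X] = 10
E[X²] = Var(X) + (E[X])² = 10 + (10)² = 110
E[X(X-1)] = 110 - 10 = 100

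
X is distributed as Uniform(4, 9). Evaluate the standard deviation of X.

For X ~ Uniform(4, 9):
Var(X) = \frac{25}{12}
SD(X) = √(Var(X)) = √(\frac{25}{12}) = \frac{5 \sqrt{3}}{6}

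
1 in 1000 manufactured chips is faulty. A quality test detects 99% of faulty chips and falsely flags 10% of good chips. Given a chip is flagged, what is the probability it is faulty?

Let D = the rare event, + = positive/flagged.
P(D) = 1/1000
P(+|D) = 99/100
P(+|D') = 10/100 = 1/10
P(+) = P(+|D)P(D) + P(+|D')P(D')
     = \frac{99}{100} × \frac{1}{1000} + \frac{1}{10} × \frac{999}{1000}
     = \frac{10089}{100000}
P(D|+) = P(+|D)P(D)/P(+) = \frac{11}{1121}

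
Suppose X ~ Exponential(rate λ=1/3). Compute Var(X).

For X ~ Exponential(rate λ=1/3):
Var(X) = 9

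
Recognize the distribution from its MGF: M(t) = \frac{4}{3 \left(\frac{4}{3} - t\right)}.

The MGF M(t) = \frac{4}{3 \left(\frac{4}{3} - t\right)} is the standard form for the Exponential distribution.
Comparing with the known MGF formula identifies: Exponential(rate λ=4/3)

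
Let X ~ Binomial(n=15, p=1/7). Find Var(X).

For X ~ Binomial(n=15, p=1/7):
Var(X) = \frac{90}{49}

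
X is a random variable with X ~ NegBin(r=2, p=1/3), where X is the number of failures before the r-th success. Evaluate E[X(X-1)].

E[X(X-1)] = E[X² - X] = E[X²] - E[X]
E[X] = 4
E[X²] = Var(X) + (E[X])² = 12 + (4)² = 28
E[X(X-1)] = 28 - 4 = 24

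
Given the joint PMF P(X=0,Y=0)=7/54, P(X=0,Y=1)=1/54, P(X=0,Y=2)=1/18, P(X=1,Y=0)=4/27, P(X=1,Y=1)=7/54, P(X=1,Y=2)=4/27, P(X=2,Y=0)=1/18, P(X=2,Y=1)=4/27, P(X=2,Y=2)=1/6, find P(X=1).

P(X=1) = P(X=1,Y=0) + P(X=1,Y=1) + P(X=1,Y=2)
= 4/27 + 7/54 + 4/27
= 23/54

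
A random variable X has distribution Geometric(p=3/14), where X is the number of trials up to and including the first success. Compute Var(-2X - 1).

For X ~ Geometric(p=3/14), where X is the number of trials up to and including the first success:
Var(X) = \frac{154}{9}
Var(-2X - 1) = (-2)² × Var(X) = 4 × \frac{154}{9} = \frac{616}{9}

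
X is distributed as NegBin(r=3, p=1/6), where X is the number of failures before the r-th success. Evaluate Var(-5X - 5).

For X ~ NegBin(r=3, p=1/6), where X is the number of failures before the r-th success:
Var(X) = 90
Var(-5X - 5) = (-5)² × Var(X) = 25 × 90 = 2250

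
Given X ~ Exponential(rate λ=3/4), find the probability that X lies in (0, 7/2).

P(0 < X < 7/2) = ∫_{0}^{7/2} f(x) dx
where f(x) = \frac{3 e^{- \frac{3 x}{4}}}{4}
= 1 - e^{- \frac{21}{8}}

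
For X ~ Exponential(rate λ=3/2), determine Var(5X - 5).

For X ~ Exponential(rate λ=3/2):
Var(X) = \frac{4}{9}
Var(5X - 5) = (5)² × Var(X) = 25 × \frac{4}{9} = \frac{100}{9}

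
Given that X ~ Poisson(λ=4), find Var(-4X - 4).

For X ~ Poisson(λ=4):
Var(X) = 4
Var(-4X - 4) = (-4)² × Var(X) = 16 × 4 = 64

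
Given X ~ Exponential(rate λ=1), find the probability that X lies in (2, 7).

P(2 < X < 7) = ∫_{2}^{7} f(x) dx
where f(x) = e^{- x}
= - \frac{1 - e^{5}}{e^{7}}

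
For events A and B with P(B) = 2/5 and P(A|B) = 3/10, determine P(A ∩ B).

By definition, P(A|B) = P(A ∩ B) / P(B)
So P(A ∩ B) = P(A|B) × P(B)
= 3/10 × 2/5
= 3/25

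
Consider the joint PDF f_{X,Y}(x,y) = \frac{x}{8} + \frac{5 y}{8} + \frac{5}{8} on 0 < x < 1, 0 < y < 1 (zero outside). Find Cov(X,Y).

E[XY] = ∫∫ xy × f(x,y) dx dy = \frac{9}{32}
E[X] = \frac{49}{96}
E[Y] = \frac{53}{96}
Cov(X,Y) = E[XY] - E[X]E[Y] = - \frac{5}{9216}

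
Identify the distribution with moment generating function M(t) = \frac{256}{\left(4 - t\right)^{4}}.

The MGF M(t) = \frac{256}{\left(4 - t\right)^{4}} is the standard form for the Gamma distribution.
Comparing with the known MGF formula identifies: Gamma(shape α=4, rate β=4)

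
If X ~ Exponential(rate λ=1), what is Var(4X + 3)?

For X ~ Exponential(rate λ=1):
Var(X) = 1
Var(4X + 3) = (4)² × Var(X) = 16 × 1 = 16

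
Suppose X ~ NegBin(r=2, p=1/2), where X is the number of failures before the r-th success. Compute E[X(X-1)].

E[X(X-1)] = E[X² - X] = E[X²] - E[X]
E[X] = 2
E[X²] = Var(X) + (E[X])² = 4 + (2)² = 8
E[X(X-1)] = 8 - 2 = 6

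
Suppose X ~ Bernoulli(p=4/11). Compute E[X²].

Using the identity E[X²] = Var(X) + (E[X])²:
E[X] = \frac{4}{11}
Var(X) = \frac{28}{121}
E[X²] = \frac{28}{121} + (\frac{4}{11})²
= \frac{4}{11}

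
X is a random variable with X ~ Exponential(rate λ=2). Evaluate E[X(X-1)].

E[X(X-1)] = E[X² - X] = E[X²] - E[X]
E[X] = \frac{1}{2}
E[X²] = Var(X) + (E[X])² = \frac{1}{4} + (\frac{1}{2})² = \frac{1}{2}
E[X(X-1)] = \frac{1}{2} - \frac{1}{2} = 0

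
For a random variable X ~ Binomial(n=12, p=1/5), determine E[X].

For X ~ Binomial(n=12, p=1/5), the expected value is:
E[X] = \frac{12}{5}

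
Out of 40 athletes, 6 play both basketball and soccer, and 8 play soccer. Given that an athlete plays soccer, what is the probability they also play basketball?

P(A ∩ B) = 6/40 = 3/20
P(B) = 8/40 = 1/5
P(A|B) = P(A ∩ B) / P(B) = (3/20) / (1/5) = 3/4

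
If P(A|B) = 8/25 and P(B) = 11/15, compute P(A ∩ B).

By definition, P(A|B) = P(A ∩ B) / P(B)
So P(A ∩ B) = P(A|B) × P(B)
= 8/25 × 11/15
= 88/375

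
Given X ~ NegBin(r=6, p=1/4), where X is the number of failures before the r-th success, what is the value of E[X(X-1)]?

E[X(X-1)] = E[X² - X] = E[X²] - E[X]
E[X] = 18
E[X²] = Var(X) + (E[X])² = 72 + (18)² = 396
E[X(X-1)] = 396 - 18 = 378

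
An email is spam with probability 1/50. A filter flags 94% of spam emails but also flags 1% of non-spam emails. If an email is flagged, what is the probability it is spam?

Let D = the rare event, + = positive/flagged.
P(D) = 1/50
P(+|D) = 94/100 = 47/50
P(+|D') = 1/100
P(+) = P(+|D)P(D) + P(+|D')P(D')
     = \frac{47}{50} × \frac{1}{50} + \frac{1}{100} × \frac{49}{50}
     = \frac{143}{5000}
P(D|+) = P(+|D)P(D)/P(+) = \frac{94}{143}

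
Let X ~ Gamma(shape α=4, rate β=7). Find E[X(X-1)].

E[X(X-1)] = E[X² - X] = E[X²] - E[X]
E[X] = \frac{4}{7}
E[X²] = Var(X) + (E[X])² = \frac{4}{49} + (\frac{4}{7})² = \frac{20}{49}
E[X(X-1)] = \frac{20}{49} - \frac{4}{7} = - \frac{8}{49}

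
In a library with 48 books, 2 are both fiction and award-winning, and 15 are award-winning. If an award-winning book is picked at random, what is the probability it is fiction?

P(A ∩ B) = 2/48 = 1/24
P(B) = 15/48 = 5/16
P(A|B) = P(A ∩ B) / P(B) = (1/24) / (5/16) = 2/15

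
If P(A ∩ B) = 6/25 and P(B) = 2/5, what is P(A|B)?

P(A|B) = P(A ∩ B) / P(B)
= (6/25) / (2/5)
= 3/5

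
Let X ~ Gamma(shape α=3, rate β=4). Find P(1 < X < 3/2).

P(1 < X < 3/2) = ∫_{1}^{3/2} f(x) dx
where f(x) = 32 x^{2} e^{- 4 x}
= \frac{-25 + 13 e^{2}}{e^{6}}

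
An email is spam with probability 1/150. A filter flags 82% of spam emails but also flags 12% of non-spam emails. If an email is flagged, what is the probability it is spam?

Let D = the rare event, + = positive/flagged.
P(D) = 1/150
P(+|D) = 82/100 = 41/50
P(+|D') = 12/100 = 3/25
P(+) = P(+|D)P(D) + P(+|D')P(D')
     = \frac{41}{50} × \frac{1}{150} + \frac{3}{25} × \frac{149}{150}
     = \frac{187}{1500}
P(D|+) = P(+|D)P(D)/P(+) = \frac{41}{935}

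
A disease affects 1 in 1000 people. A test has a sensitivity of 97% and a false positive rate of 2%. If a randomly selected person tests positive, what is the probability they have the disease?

Let D = the rare event, + = positive/flagged.
P(D) = 1/1000
P(+|D) = 97/100
P(+|D') = 2/100 = 1/50
P(+) = P(+|D)P(D) + P(+|D')P(D')
     = \frac{97}{100} × \frac{1}{1000} + \frac{1}{50} × \frac{999}{1000}
     = \frac{419}{20000}
P(D|+) = P(+|D)P(D)/P(+) = \frac{97}{2095}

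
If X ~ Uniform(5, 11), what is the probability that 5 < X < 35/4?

P(5 < X < 35/4) = ∫_{5}^{35/4} f(x) dx
where f(x) = \frac{1}{6}
= \frac{5}{8}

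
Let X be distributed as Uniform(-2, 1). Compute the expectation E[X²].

Using the identity E[X²] = Var(X) + (E[X])²:
E[X] = - \frac{1}{2}
Var(X) = \frac{3}{4}
E[X²] = \frac{3}{4} + (- \frac{1}{2})²
= 1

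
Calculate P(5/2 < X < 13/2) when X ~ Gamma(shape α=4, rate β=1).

P(5/2 < X < 13/2) = ∫_{5/2}^{13/2} f(x) dx
where f(x) = \frac{x^{3} e^{- x}}{6}
= \frac{-3571 + 443 e^{4}}{48 e^{\frac{13}{2}}}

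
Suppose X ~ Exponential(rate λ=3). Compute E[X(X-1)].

E[X(X-1)] = E[X² - X] = E[X²] - E[X]
E[X] = \frac{1}{3}
E[X²] = Var(X) + (E[X])² = \frac{1}{9} + (\frac{1}{3})² = \frac{2}{9}
E[X(X-1)] = \frac{2}{9} - \frac{1}{3} = - \frac{1}{9}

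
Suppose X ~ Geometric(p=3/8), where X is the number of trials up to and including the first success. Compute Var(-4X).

For X ~ Geometric(p=3/8), where X is the number of trials up to and including the first success:
Var(X) = \frac{40}{9}
Var(-4X) = (-4)² × Var(X) = 16 × \frac{40}{9} = \frac{640}{9}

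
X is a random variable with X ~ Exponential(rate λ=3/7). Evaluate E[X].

For X ~ Exponential(rate λ=3/7), the expected value is:
E[X] = \frac{7}{3}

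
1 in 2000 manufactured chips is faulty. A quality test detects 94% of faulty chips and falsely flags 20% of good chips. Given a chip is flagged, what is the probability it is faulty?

Let D = the rare event, + = positive/flagged.
P(D) = 1/2000
P(+|D) = 94/100 = 47/50
P(+|D') = 20/100 = 1/5
P(+) = P(+|D)P(D) + P(+|D')P(D')
     = \frac{47}{50} × \frac{1}{2000} + \frac{1}{5} × \frac{1999}{2000}
     = \frac{20037}{100000}
P(D|+) = P(+|D)P(D)/P(+) = \frac{47}{20037}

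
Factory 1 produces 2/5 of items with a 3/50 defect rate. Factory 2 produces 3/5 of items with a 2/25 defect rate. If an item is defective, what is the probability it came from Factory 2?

Using Bayes' theorem:
P(F1) = 2/5, P(D|F1) = 3/50
P(F2) = 3/5, P(D|F2) = 2/25
P(D) = P(D|F1)P(F1) + P(D|F2)P(F2)
     = \frac{9}{125}
P(F2|D) = P(D|F2)P(F2) / P(D)
= \frac{2}{3}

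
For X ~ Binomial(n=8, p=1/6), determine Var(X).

For X ~ Binomial(n=8, p=1/6):
Var(X) = \frac{10}{9}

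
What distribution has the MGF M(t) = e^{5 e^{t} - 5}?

The MGF M(t) = e^{5 e^{t} - 5} is the standard form for the Poisson distribution.
Comparing with the known MGF formula identifies: Poisson(λ=5)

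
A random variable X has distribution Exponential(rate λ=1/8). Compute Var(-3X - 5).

For X ~ Exponential(rate λ=1/8):
Var(X) = 64
Var(-3X - 5) = (-3)² × Var(X) = 9 × 64 = 576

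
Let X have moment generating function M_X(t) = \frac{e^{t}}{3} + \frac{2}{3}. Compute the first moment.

To find E[X], compute M^(1)(0):
M^(1)(t) = \frac{e^{t}}{3}
M^(1)(0) = \frac{1}{3}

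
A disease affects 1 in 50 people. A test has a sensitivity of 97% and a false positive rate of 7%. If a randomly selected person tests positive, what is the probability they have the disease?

Let D = the rare event, + = positive/flagged.
P(D) = 1/50
P(+|D) = 97/100
P(+|D') = 7/100
P(+) = P(+|D)P(D) + P(+|D')P(D')
     = \frac{97}{100} × \frac{1}{50} + \frac{7}{100} × \frac{49}{50}
     = \frac{11}{125}
P(D|+) = P(+|D)P(D)/P(+) = \frac{97}{440}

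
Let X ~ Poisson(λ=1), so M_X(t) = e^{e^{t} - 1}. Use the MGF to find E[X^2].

To find E[X^2], compute M^(2)(0):
M^(1)(t) = e^{t} e^{e^{t} - 1}
M^(2)(t) = e^{2 t} e^{e^{t} - 1} + e^{t} e^{e^{t} - 1}
M^(2)(0) = 2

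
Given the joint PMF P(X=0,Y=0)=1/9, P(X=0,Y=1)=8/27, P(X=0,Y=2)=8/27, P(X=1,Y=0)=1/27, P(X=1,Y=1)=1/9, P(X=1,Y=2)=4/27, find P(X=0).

P(X=0) = P(X=0,Y=0) + P(X=0,Y=1) + P(X=0,Y=2)
= 1/9 + 8/27 + 8/27
= 19/27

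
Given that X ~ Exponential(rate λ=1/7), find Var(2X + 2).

For X ~ Exponential(rate λ=1/7):
Var(X) = 49
Var(2X + 2) = (2)² × Var(X) = 4 × 49 = 196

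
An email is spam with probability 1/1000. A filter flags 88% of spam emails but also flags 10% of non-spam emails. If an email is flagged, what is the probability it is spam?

Let D = the rare event, + = positive/flagged.
P(D) = 1/1000
P(+|D) = 88/100 = 22/25
P(+|D') = 10/100 = 1/10
P(+) = P(+|D)P(D) + P(+|D')P(D')
     = \frac{22}{25} × \frac{1}{1000} + \frac{1}{10} × \frac{999}{1000}
     = \frac{5039}{50000}
P(D|+) = P(+|D)P(D)/P(+) = \frac{44}{5039}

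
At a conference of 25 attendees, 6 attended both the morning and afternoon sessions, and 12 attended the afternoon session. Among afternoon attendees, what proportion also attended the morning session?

P(A ∩ B) = 6/25
P(B) = 12/25
P(A|B) = P(A ∩ B) / P(B) = (6/25) / (12/25) = 1/2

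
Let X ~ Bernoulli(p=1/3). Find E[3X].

For X ~ Bernoulli(p=1/3):
E[X] = \frac{1}{3}
E[3X] = 3 × E[X] + 0 = 1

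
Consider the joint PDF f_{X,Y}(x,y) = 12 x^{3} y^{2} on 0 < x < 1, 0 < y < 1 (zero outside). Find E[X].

E[X] = ∫_0^1 ∫_0^1 x × f(x,y) dy dx
= ∫_0^1 ∫_0^1 x × (12 x^{3} y^{2}) dy dx
= \frac{4}{5}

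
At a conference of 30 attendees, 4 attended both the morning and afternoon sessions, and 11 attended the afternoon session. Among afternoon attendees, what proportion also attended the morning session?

P(A ∩ B) = 4/30 = 2/15
P(B) = 11/30
P(A|B) = P(A ∩ B) / P(B) = (2/15) / (11/30) = 4/11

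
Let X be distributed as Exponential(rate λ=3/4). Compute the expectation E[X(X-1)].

E[X(X-1)] = E[X² - X] = E[X²] - E[X]
E[X] = \frac{4}{3}
E[X²] = Var(X) + (E[X])² = \frac{16}{9} + (\frac{4}{3})² = \frac{32}{9}
E[X(X-1)] = \frac{32}{9} - \frac{4}{3} = \frac{20}{9}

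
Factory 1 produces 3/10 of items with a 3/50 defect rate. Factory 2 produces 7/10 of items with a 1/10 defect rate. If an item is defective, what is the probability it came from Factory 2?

Using Bayes' theorem:
P(F1) = 3/10, P(D|F1) = 3/50
P(F2) = 7/10, P(D|F2) = 1/10
P(D) = P(D|F1)P(F1) + P(D|F2)P(F2)
     = \frac{11}{125}
P(F2|D) = P(D|F2)P(F2) / P(D)
= \frac{35}{44}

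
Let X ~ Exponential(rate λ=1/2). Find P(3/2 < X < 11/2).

P(3/2 < X < 11/2) = ∫_{3/2}^{11/2} f(x) dx
where f(x) = \frac{e^{- \frac{x}{2}}}{2}
= - \frac{1 - e^{2}}{e^{\frac{11}{4}}}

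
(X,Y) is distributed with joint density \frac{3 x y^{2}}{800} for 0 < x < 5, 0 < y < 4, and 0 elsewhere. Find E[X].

f_X(x) = ∫_0^4 \frac{3 x y^{2}}{800} dy = \frac{2 x}{25}
E[X] = ∫_0^5 x × (\frac{2 x}{25}) dx = \frac{10}{3}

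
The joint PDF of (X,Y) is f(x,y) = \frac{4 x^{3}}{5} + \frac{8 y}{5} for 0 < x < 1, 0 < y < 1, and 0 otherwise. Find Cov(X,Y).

E[XY] = ∫∫ xy × f(x,y) dx dy = \frac{26}{75}
E[X] = \frac{14}{25}
E[Y] = \frac{19}{30}
Cov(X,Y) = E[XY] - E[X]E[Y] = - \frac{1}{125}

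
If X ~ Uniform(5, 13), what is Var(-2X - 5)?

For X ~ Uniform(5, 13):
Var(X) = \frac{16}{3}
Var(-2X - 5) = (-2)² × Var(X) = 4 × \frac{16}{3} = \frac{64}{3}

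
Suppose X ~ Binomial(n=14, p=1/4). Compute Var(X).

For X ~ Binomial(n=14, p=1/4):
Var(X) = \frac{21}{8}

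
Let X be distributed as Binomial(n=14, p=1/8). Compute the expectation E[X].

For X ~ Binomial(n=14, p=1/8), the expected value is:
E[X] = \frac{7}{4}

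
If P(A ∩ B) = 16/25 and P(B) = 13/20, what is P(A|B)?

P(A|B) = P(A ∩ B) / P(B)
= (16/25) / (13/20)
= 64/65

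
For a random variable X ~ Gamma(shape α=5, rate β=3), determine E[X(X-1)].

E[X(X-1)] = E[X² - X] = E[X²] - E[X]
E[X] = \frac{5}{3}
E[X²] = Var(X) + (E[X])² = \frac{5}{9} + (\frac{5}{3})² = \frac{10}{3}
E[X(X-1)] = \frac{10}{3} - \frac{5}{3} = \frac{5}{3}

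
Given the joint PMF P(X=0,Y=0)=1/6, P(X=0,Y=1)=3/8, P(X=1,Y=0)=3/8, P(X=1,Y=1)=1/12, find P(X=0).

P(X=0) = P(X=0,Y=0) + P(X=0,Y=1)
= 1/6 + 3/8
= 13/24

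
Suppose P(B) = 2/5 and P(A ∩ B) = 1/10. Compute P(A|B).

P(A|B) = P(A ∩ B) / P(B)
= (1/10) / (2/5)
= 1/4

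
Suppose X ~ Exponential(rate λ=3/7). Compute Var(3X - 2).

For X ~ Exponential(rate λ=3/7):
Var(X) = \frac{49}{9}
Var(3X - 2) = (3)² × Var(X) = 9 × \frac{49}{9} = 49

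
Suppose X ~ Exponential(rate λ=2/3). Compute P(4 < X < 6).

P(4 < X < 6) = ∫_{4}^{6} f(x) dx
where f(x) = \frac{2 e^{- \frac{2 x}{3}}}{3}
= - \frac{1}{e^{4}} + e^{- \frac{8}{3}}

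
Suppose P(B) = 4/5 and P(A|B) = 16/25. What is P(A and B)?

By definition, P(A|B) = P(A ∩ B) / P(B)
So P(A ∩ B) = P(A|B) × P(B)
= 16/25 × 4/5
= 64/125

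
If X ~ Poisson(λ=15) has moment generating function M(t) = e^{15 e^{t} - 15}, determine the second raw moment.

To find E[X^2], compute M^(2)(0):
M^(1)(t) = 15 e^{t} e^{15 e^{t} - 15}
M^(2)(t) = 225 e^{2 t} e^{15 e^{t} - 15} + 15 e^{t} e^{15 e^{t} - 15}
M^(2)(0) = 240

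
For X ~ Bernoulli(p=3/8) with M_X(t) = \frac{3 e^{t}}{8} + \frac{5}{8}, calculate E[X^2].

To find E[X^2], compute M^(2)(0):
M^(1)(t) = \frac{3 e^{t}}{8}
M^(2)(t) = \frac{3 e^{t}}{8}
M^(2)(0) = \frac{3}{8}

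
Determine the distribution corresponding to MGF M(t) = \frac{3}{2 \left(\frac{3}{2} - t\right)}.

The MGF M(t) = \frac{3}{2 \left(\frac{3}{2} - t\right)} is the standard form for the Exponential distribution.
Comparing with the known MGF formula identifies: Exponential(rate λ=3/2)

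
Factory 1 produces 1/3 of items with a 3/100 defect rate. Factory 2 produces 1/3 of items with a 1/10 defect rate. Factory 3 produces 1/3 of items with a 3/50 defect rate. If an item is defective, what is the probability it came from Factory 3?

Using Bayes' theorem:
P(F1) = 1/3, P(D|F1) = 3/100
P(F2) = 1/3, P(D|F2) = 1/10
P(F3) = 1/3, P(D|F3) = 3/50
P(D) = P(D|F1)P(F1) + P(D|F2)P(F2) + P(D|F3)P(F3)
     = \frac{19}{300}
P(F3|D) = P(D|F3)P(F3) / P(D)
= \frac{6}{19}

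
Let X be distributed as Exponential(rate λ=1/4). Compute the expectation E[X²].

Using the identity E[X²] = Var(X) + (E[X])²:
E[X] = 4
Var(X) = 16
E[X²] = 16 + (4)²
= 32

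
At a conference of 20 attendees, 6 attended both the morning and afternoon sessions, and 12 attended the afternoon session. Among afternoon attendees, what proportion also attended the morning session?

P(A ∩ B) = 6/20 = 3/10
P(B) = 12/20 = 3/5
P(A|B) = P(A ∩ B) / P(B) = (3/10) / (3/5) = 1/2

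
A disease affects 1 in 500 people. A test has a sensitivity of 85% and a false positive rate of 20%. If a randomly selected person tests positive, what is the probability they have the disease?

Let D = the rare event, + = positive/flagged.
P(D) = 1/500
P(+|D) = 85/100 = 17/20
P(+|D') = 20/100 = 1/5
P(+) = P(+|D)P(D) + P(+|D')P(D')
     = \frac{17}{20} × \frac{1}{500} + \frac{1}{5} × \frac{499}{500}
     = \frac{2013}{10000}
P(D|+) = P(+|D)P(D)/P(+) = \frac{17}{2013}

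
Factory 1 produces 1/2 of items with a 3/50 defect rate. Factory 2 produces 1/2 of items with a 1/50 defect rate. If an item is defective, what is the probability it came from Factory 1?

Using Bayes' theorem:
P(F1) = 1/2, P(D|F1) = 3/50
P(F2) = 1/2, P(D|F2) = 1/50
P(D) = P(D|F1)P(F1) + P(D|F2)P(F2)
     = \frac{1}{25}
P(F1|D) = P(D|F1)P(F1) / P(D)
= \frac{3}{4}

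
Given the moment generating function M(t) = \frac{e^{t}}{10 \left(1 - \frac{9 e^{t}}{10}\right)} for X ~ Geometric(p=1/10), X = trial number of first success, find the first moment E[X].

To find E[X], compute M^(1)(0):
M^(1)(t) = \frac{e^{t}}{10 \left(1 - \frac{9 e^{t}}{10}\right)} + \frac{9 e^{2 t}}{100 \left(1 - \frac{9 e^{t}}{10}\right)^{2}}
M^(1)(0) = 10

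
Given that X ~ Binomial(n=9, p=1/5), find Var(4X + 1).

For X ~ Binomial(n=9, p=1/5):
Var(X) = \frac{36}{25}
Var(4X + 1) = (4)² × Var(X) = 16 × \frac{36}{25} = \frac{576}{25}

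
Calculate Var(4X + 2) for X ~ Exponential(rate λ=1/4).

For X ~ Exponential(rate λ=1/4):
Var(X) = 16
Var(4X + 2) = (4)² × Var(X) = 16 × 16 = 256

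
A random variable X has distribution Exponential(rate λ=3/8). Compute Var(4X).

For X ~ Exponential(rate λ=3/8):
Var(X) = \frac{64}{9}
Var(4X) = (4)² × Var(X) = 16 × \frac{64}{9} = \frac{1024}{9}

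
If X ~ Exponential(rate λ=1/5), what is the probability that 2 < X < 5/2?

P(2 < X < 5/2) = ∫_{2}^{5/2} f(x) dx
where f(x) = \frac{e^{- \frac{x}{5}}}{5}
= - \frac{1}{e^{\frac{1}{2}}} + e^{- \frac{2}{5}}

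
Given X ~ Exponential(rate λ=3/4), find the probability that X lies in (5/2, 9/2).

P(5/2 < X < 9/2) = ∫_{5/2}^{9/2} f(x) dx
where f(x) = \frac{3 e^{- \frac{3 x}{4}}}{4}
= - \frac{1 - e^{\frac{3}{2}}}{e^{\frac{27}{8}}}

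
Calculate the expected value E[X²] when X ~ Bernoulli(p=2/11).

Using the identity E[X²] = Var(X) + (E[X])²:
E[X] = \frac{2}{11}
Var(X) = \frac{18}{121}
E[X²] = \frac{18}{121} + (\frac{2}{11})²
= \frac{2}{11}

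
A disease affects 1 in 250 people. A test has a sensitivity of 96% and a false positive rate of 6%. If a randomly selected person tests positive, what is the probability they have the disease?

Let D = the rare event, + = positive/flagged.
P(D) = 1/250
P(+|D) = 96/100 = 24/25
P(+|D') = 6/100 = 3/50
P(+) = P(+|D)P(D) + P(+|D')P(D')
     = \frac{24}{25} × \frac{1}{250} + \frac{3}{50} × \frac{249}{250}
     = \frac{159}{2500}
P(D|+) = P(+|D)P(D)/P(+) = \frac{16}{265}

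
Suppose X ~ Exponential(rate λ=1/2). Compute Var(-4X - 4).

For X ~ Exponential(rate λ=1/2):
Var(X) = 4
Var(-4X - 4) = (-4)² × Var(X) = 16 × 4 = 64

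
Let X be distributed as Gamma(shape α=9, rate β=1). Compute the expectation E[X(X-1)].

E[X(X-1)] = E[X² - X] = E[X²] - E[X]
E[X] = 9
E[X²] = Var(X) + (E[X])² = 9 + (9)² = 90
E[X(X-1)] = 90 - 9 = 81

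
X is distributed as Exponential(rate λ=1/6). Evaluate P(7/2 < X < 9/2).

P(7/2 < X < 9/2) = ∫_{7/2}^{9/2} f(x) dx
where f(x) = \frac{e^{- \frac{x}{6}}}{6}
= - \frac{1}{e^{\frac{3}{4}}} + e^{- \frac{7}{12}}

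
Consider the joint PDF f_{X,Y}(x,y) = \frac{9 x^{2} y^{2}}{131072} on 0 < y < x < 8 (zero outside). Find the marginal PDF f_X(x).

f_X(x) = ∫_0^x \frac{9 x^{2} y^{2}}{131072} dy = \frac{3 x^{5}}{131072}
for 0 < x < 8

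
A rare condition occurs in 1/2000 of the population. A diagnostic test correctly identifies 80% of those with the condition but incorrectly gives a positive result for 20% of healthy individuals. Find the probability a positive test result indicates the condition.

Let D = the rare event, + = positive/flagged.
P(D) = 1/2000
P(+|D) = 80/100 = 4/5
P(+|D') = 20/100 = 1/5
P(+) = P(+|D)P(D) + P(+|D')P(D')
     = \frac{4}{5} × \frac{1}{2000} + \frac{1}{5} × \frac{1999}{2000}
     = \frac{2003}{10000}
P(D|+) = P(+|D)P(D)/P(+) = \frac{4}{2003}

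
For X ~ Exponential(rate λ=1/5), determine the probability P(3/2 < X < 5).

P(3/2 < X < 5) = ∫_{3/2}^{5} f(x) dx
where f(x) = \frac{e^{- \frac{x}{5}}}{5}
= - \frac{1}{e} + e^{- \frac{3}{10}}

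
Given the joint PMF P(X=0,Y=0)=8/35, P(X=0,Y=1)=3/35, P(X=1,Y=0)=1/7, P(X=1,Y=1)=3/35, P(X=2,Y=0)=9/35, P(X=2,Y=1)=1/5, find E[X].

First find marginal of X:
P(X=0) = 11/35
P(X=1) = 8/35
P(X=2) = 16/35
E[X] = 0 × 11/35 + 1 × 8/35 + 2 × 16/35 = 8/7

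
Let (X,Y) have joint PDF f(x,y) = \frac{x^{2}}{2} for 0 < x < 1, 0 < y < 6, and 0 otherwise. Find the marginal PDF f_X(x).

f_X(x) = ∫_0^6 f(x,y) dy
= ∫_0^6 \frac{x^{2}}{2} dy
= 3 x^{2} for 0 < x < 1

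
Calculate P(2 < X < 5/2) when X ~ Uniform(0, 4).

P(2 < X < 5/2) = ∫_{2}^{5/2} f(x) dx
where f(x) = \frac{1}{4}
= \frac{1}{8}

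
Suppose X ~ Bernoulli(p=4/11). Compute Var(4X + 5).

For X ~ Bernoulli(p=4/11):
Var(X) = \frac{28}{121}
Var(4X + 5) = (4)² × Var(X) = 16 × \frac{28}{121} = \frac{448}{121}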